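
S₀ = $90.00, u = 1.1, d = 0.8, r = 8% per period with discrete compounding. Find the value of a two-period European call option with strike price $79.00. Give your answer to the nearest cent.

Risk-neutral probability p = (1 + 0.08 − 0.8)/(1.1 − 0.8) = 0.2800/0.3000 = 0.9333
Terminal stock prices: S_uu = 108.9, S_ud = 79.2, S_dd = 57.6
Terminal payoffs (S − K): max(29.9, 0) = 29.9, max(0.2, 0) = 0.2, max(-21.4, 0) = 0
Node u (S = 99): V_u = 1/1.08·[0.9333·29.9000 + 0.0667·0.2000] = 25.8519
Node d (S = 72): V_d = 1/1.08·[0.9333·0.2000 + 0.0667·0.0000] = 0.1728
Node 0 (S = 90): V_0 = 1/1.08·[0.9333·25.8519 + 0.0667·0.1728] = 22.3518

$22.35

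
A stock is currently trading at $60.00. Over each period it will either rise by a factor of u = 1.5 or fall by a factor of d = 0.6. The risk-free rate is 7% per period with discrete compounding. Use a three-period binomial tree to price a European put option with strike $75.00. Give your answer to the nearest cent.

Risk-neutral probability p = (1 + 0.07 − 0.6)/(1.5 − 0.6) = 0.4700/0.9000 = 0.5222
Terminal stock prices: S_uuu = 202.5, S_uud = 81, S_udd = 32.4, S_ddd = 12.96
Terminal payoffs (K − S): max(-127.5, 0) = 0, max(-6, 0) = 0, max(42.6, 0) = 42.6, max(62.04, 0) = 62.04
Node uu (S = 135): V_uu = 1/1.07·[0.5222·0.0000 + 0.4778·0.0000] = 0.0000
Node ud (S = 54): V_ud = 1/1.07·[0.5222·0.0000 + 0.4778·42.6000] = 19.0218
Node dd (S = 21.6): V_dd = 1/1.07·[0.5222·42.6000 + 0.4778·62.0400] = 48.4935
Node u (S = 90): V_u = 1/1.07·[0.5222·0.0000 + 0.4778·19.0218] = 8.4936
Node d (S = 36): V_d = 1/1.07·[0.5222·19.0218 + 0.4778·48.4935] = 30.9371
Node 0 (S = 60): V_0 = 1/1.07·[0.5222·8.4936 + 0.4778·30.9371] = 17.9595

$17.96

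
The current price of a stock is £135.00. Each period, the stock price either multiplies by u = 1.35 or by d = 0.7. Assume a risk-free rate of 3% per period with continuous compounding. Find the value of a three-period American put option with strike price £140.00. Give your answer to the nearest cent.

£28.19

Risk-neutral probability p = (e^0.03 − 0.7)/(1.35 − 0.7) = 0.3305/0.6500 = 0.5084
Terminal stock prices: S_uuu = 332.2, S_uud = 172.2, S_udd = 89.3, S_ddd = 46.3
Terminal payoffs (K − S): max(-192.2, 0) = 0, max(-32.23, 0) = 0, max(50.7, 0) = 50.7, max(93.7, 0) = 93.7
Node uu (S = 246): continuation = e^(−0.03)·[0.5084·0.0000 + 0.4916·0.0000] = 0.0000; exercise value = 0.0000 ≤ continuation, so V_uu = 0.0000
Node ud (S = 127.6): continuation = e^(−0.03)·[0.5084·0.0000 + 0.4916·50.6975] = 24.1867; exercise value = 12.4250 ≤ continuation, so V_ud = 24.1867
Node dd (S = 66.15): continuation = e^(−0.03)·[0.5084·50.6975 + 0.4916·93.6950] = 69.7124; exercise value = 73.8500 > continuation, so V_dd = 73.8500 (exercise)
Node u (S = 182.2): continuation = e^(−0.03)·[0.5084·0.0000 + 0.4916·24.1867] = 11.5390; exercise value = 0.0000 ≤ continuation, so V_u = 11.5390
Node d (S = 94.5): continuation = e^(−0.03)·[0.5084·24.1867 + 0.4916·73.8500] = 47.1652; exercise value = 45.5000 ≤ continuation, so V_d = 47.1652
Node 0 (S = 135): continuation = e^(−0.03)·[0.5084·11.5390 + 0.4916·47.1652] = 28.1945; exercise value = 5.0000 ≤ continuation, so V_0 = 28.1945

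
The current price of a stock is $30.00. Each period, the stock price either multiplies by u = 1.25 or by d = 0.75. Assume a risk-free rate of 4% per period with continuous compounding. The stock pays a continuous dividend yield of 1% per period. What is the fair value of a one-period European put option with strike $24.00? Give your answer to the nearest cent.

$0.63

Per-period risk-free factor R = e^0.04 = 1.0408; dividend-adjusted growth = e^(0.04−0.01) = 1.0305.
Risk-neutral probability p = (1.0305 − 0.75)/(1.25 − 0.75) = 0.2805/0.5000 = 0.5609
Terminal stock prices: S_u = 37.5, S_d = 22.5
Terminal payoffs (K − S): max(-13.5, 0) = 0, max(1.5, 0) = 1.5
Node 0 (S = 30): V_0 = e^(−0.04)·[0.5609·0.0000 + 0.4391·1.5000] = 0.6328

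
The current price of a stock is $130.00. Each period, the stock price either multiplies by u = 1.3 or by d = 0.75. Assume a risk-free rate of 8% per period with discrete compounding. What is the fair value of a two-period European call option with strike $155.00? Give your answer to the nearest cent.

$19.97

Risk-neutral probability p = (1 + 0.08 − 0.75)/(1.3 − 0.75) = 0.3300/0.5500 = 0.6000
Terminal stock prices: S_uu = 219.7, S_ud = 126.8, S_dd = 73.12
Terminal payoffs (S − K): max(64.7, 0) = 64.7, max(-28.25, 0) = 0, max(-81.88, 0) = 0
Node u (S = 169): V_u = 1/1.08·[0.6000·64.7000 + 0.4000·0.0000] = 35.9444
Node d (S = 97.5): V_d = 1/1.08·[0.6000·0.0000 + 0.4000·0.0000] = 0.0000
Node 0 (S = 130): V_0 = 1/1.08·[0.6000·35.9444 + 0.4000·0.0000] = 19.9691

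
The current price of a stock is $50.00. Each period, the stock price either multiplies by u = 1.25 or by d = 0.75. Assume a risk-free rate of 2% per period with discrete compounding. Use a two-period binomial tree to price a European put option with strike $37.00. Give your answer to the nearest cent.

Risk-neutral probability p = (1 + 0.02 − 0.75)/(1.25 − 0.75) = 0.2700/0.5000 = 0.5400
Terminal stock prices: S_uu = 78.12, S_ud = 46.88, S_dd = 28.12
Terminal payoffs (K − S): max(-41.12, 0) = 0, max(-9.875, 0) = 0, max(8.875, 0) = 8.875
Node u (S = 62.5): V_u = 1/1.02·[0.5400·0.0000 + 0.4600·0.0000] = 0.0000
Node d (S = 37.5): V_d = 1/1.02·[0.5400·0.0000 + 0.4600·8.8750] = 4.0025
Node 0 (S = 50): V_0 = 1/1.02·[0.5400·0.0000 + 0.4600·4.0025] = 1.8050

$1.81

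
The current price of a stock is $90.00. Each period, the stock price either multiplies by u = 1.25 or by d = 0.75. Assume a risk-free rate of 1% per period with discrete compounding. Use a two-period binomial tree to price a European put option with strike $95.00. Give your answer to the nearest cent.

Risk-neutral probability p = (1 + 0.01 − 0.75)/(1.25 − 0.75) = 0.2600/0.5000 = 0.5200
Terminal stock prices: S_uu = 140.6, S_ud = 84.38, S_dd = 50.62
Terminal payoffs (K − S): max(-45.62, 0) = 0, max(10.62, 0) = 10.62, max(44.38, 0) = 44.38
Node u (S = 112.5): V_u = 1/1.01·[0.5200·0.0000 + 0.4800·10.6250] = 5.0495
Node d (S = 67.5): V_d = 1/1.01·[0.5200·10.6250 + 0.4800·44.3750] = 26.5594
Node 0 (S = 90): V_0 = 1/1.01·[0.5200·5.0495 + 0.4800·26.5594] = 15.2220

$15.22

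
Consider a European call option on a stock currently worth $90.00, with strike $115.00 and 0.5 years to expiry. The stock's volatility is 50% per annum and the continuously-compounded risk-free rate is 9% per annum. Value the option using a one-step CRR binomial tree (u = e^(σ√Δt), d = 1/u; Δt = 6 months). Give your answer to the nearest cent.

$6.00

CRR parameters: u = e^(σ√Δt) = e^(0.5·√0.5) = 1.4241, d = 1/u = 0.7022
Per-period rate: rΔt = 0.09·0.5 = 0.045, so R = e^0.045 = 1.0460
Risk-neutral probability p = (e^0.045 − 0.7022)/(1.4241 − 0.7022) = 0.3438/0.7219 = 0.4763
Terminal stock prices: S_u = 128.2, S_d = 63.2
Terminal payoffs (S − K): max(13.17, 0) = 13.17, max(-51.8, 0) = 0
Node 0 (S = 90): V_0 = e^(−0.045)·[0.4763·13.1707 + 0.5237·0.0000] = 5.9969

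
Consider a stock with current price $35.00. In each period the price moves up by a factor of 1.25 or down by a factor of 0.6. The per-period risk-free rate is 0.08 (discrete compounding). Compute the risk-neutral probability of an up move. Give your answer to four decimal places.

p = 0.7385

Risk-neutral probability p = (1 + 0.08 − 0.6)/(1.25 − 0.6) = 0.4800/0.6500 = 0.7385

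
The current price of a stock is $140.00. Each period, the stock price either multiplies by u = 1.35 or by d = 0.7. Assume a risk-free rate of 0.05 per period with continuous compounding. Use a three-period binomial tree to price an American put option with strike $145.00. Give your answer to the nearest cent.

Risk-neutral probability p = (e^0.05 − 0.7)/(1.35 − 0.7) = 0.3513/0.6500 = 0.5404
Terminal stock prices: S_uuu = 344.5, S_uud = 178.6, S_udd = 92.61, S_ddd = 48.02
Terminal payoffs (K − S): max(-199.5, 0) = 0, max(-33.61, 0) = 0, max(52.39, 0) = 52.39, max(96.98, 0) = 96.98
Node uu (S = 255.2): continuation = e^(−0.05)·[0.5404·0.0000 + 0.4596·0.0000] = 0.0000; exercise value = 0.0000 ≤ continuation, so V_uu = 0.0000
Node ud (S = 132.3): continuation = e^(−0.05)·[0.5404·0.0000 + 0.4596·52.3900] = 22.9033; exercise value = 12.7000 ≤ continuation, so V_ud = 22.9033
Node dd (S = 68.6): continuation = e^(−0.05)·[0.5404·52.3900 + 0.4596·96.9800] = 69.3283; exercise value = 76.4000 > continuation, so V_dd = 76.4000 (exercise)
Node u (S = 189): continuation = e^(−0.05)·[0.5404·0.0000 + 0.4596·22.9033] = 10.0126; exercise value = 0.0000 ≤ continuation, so V_u = 10.0126
Node d (S = 98): continuation = e^(−0.05)·[0.5404·22.9033 + 0.4596·76.4000] = 45.1734; exercise value = 47.0000 > continuation, so V_d = 47.0000 (exercise)
Node 0 (S = 140): continuation = e^(−0.05)·[0.5404·10.0126 + 0.4596·47.0000] = 25.6940; exercise value = 5.0000 ≤ continuation, so V_0 = 25.6940

$25.69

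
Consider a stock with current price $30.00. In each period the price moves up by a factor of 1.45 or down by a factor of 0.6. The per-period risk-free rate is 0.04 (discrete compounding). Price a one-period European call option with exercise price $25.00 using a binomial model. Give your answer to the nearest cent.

$9.21

Risk-neutral probability p = (1 + 0.04 − 0.6)/(1.45 − 0.6) = 0.4400/0.8500 = 0.5176
Terminal stock prices: S_u = 43.5, S_d = 18
Terminal payoffs (S − K): max(18.5, 0) = 18.5, max(-7, 0) = 0
Node 0 (S = 30): V_0 = 1/1.04·[0.5176·18.5000 + 0.4824·0.0000] = 9.2081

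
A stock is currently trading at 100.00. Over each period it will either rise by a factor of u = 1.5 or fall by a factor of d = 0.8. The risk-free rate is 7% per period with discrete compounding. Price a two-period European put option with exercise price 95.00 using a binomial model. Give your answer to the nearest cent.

10.22

Risk-neutral probability p = (1 + 0.07 − 0.8)/(1.5 − 0.8) = 0.2700/0.7000 = 0.3857
Terminal stock prices: S_uu = 225, S_ud = 120, S_dd = 64
Terminal payoffs (K − S): max(-130, 0) = 0, max(-25, 0) = 0, max(31, 0) = 31
Node u (S = 150): V_u = 1/1.07·[0.3857·0.0000 + 0.6143·0.0000] = 0.0000
Node d (S = 80): V_d = 1/1.07·[0.3857·0.0000 + 0.6143·31.0000] = 17.7971
Node 0 (S = 100): V_0 = 1/1.07·[0.3857·0.0000 + 0.6143·17.7971] = 10.2173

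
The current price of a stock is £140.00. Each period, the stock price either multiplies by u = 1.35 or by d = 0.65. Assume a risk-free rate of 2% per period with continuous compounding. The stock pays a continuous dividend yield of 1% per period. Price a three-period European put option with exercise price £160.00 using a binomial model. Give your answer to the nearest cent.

£40.58

Per-period risk-free factor R = e^0.02 = 1.0202; dividend-adjusted growth = e^(0.02−0.01) = 1.0101.
Risk-neutral probability p = (1.0101 − 0.65)/(1.35 − 0.65) = 0.3601/0.7000 = 0.5144
Terminal stock prices: S_uuu = 344.5, S_uud = 165.8, S_udd = 79.85, S_ddd = 38.45
Terminal payoffs (K − S): max(-184.5, 0) = 0, max(-5.848, 0) = 0, max(80.15, 0) = 80.15, max(121.6, 0) = 121.6
Node uu (S = 255.2): V_uu = e^(−0.02)·[0.5144·0.0000 + 0.4856·0.0000] = 0.0000
Node ud (S = 122.9): V_ud = e^(−0.02)·[0.5144·0.0000 + 0.4856·80.1475] = 38.1523
Node dd (S = 59.15): V_dd = e^(−0.02)·[0.5144·80.1475 + 0.4856·121.5525] = 98.2703
Node u (S = 189): V_u = e^(−0.02)·[0.5144·0.0000 + 0.4856·38.1523] = 18.1615
Node d (S = 91): V_d = e^(−0.02)·[0.5144·38.1523 + 0.4856·98.2703] = 66.0146
Node 0 (S = 140): V_0 = e^(−0.02)·[0.5144·18.1615 + 0.4856·66.0146] = 40.5812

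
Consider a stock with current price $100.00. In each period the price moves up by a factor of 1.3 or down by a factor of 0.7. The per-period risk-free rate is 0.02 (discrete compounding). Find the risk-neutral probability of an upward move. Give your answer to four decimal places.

Risk-neutral probability p = (1 + 0.02 − 0.7)/(1.3 − 0.7) = 0.3200/0.6000 = 0.5333

p = 0.5333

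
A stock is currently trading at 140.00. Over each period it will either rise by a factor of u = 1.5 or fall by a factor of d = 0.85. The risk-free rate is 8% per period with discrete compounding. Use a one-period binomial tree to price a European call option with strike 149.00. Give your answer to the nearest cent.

Risk-neutral probability p = (1 + 0.08 − 0.85)/(1.5 − 0.85) = 0.2300/0.6500 = 0.3538
Terminal stock prices: S_u = 210, S_d = 119
Terminal payoffs (S − K): max(61, 0) = 61, max(-30, 0) = 0
Node 0 (S = 140): V_0 = 1/1.08·[0.3538·61.0000 + 0.6462·0.0000] = 19.9858

19.99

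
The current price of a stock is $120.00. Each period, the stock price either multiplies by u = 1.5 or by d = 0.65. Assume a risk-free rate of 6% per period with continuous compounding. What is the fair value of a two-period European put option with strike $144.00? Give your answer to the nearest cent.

$33.95

Risk-neutral probability p = (e^0.06 − 0.65)/(1.5 − 0.65) = 0.4118/0.8500 = 0.4845
Terminal stock prices: S_uu = 270, S_ud = 117, S_dd = 50.7
Terminal payoffs (K − S): max(-126, 0) = 0, max(27, 0) = 27, max(93.3, 0) = 93.3
Node u (S = 180): V_u = e^(−0.06)·[0.4845·0.0000 + 0.5155·27.0000] = 13.1076
Node d (S = 78): V_d = e^(−0.06)·[0.4845·27.0000 + 0.5155·93.3000] = 57.6141
Node 0 (S = 120): V_0 = e^(−0.06)·[0.4845·13.1076 + 0.5155·57.6141] = 33.9507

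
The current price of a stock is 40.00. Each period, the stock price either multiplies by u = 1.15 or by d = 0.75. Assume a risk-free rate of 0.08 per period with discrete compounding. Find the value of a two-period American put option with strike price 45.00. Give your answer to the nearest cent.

Risk-neutral probability p = (1 + 0.08 − 0.75)/(1.15 − 0.75) = 0.3300/0.4000 = 0.8250
Terminal stock prices: S_uu = 52.9, S_ud = 34.5, S_dd = 22.5
Terminal payoffs (K − S): max(-7.9, 0) = 0, max(10.5, 0) = 10.5, max(22.5, 0) = 22.5
Node u (S = 46): continuation = 1/1.08·[0.8250·0.0000 + 0.1750·10.5000] = 1.7014; exercise value = 0.0000 ≤ continuation, so V_u = 1.7014
Node d (S = 30): continuation = 1/1.08·[0.8250·10.5000 + 0.1750·22.5000] = 11.6667; exercise value = 15.0000 > continuation, so V_d = 15.0000 (exercise)
Node 0 (S = 40): continuation = 1/1.08·[0.8250·1.7014 + 0.1750·15.0000] = 3.7302; exercise value = 5.0000 > continuation, so V_0 = 5.0000 (exercise)

5.00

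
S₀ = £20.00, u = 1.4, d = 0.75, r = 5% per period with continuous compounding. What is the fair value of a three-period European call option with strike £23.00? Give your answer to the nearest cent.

Risk-neutral probability p = (e^0.05 − 0.75)/(1.4 − 0.75) = 0.3013/0.6500 = 0.4635
Terminal stock prices: S_uuu = 54.88, S_uud = 29.4, S_udd = 15.75, S_ddd = 8.438
Terminal payoffs (S − K): max(31.88, 0) = 31.88, max(6.4, 0) = 6.4, max(-7.25, 0) = 0, max(-14.56, 0) = 0
Node uu (S = 39.2): V_uu = e^(−0.05)·[0.4635·31.8800 + 0.5365·6.4000] = 17.3217
Node ud (S = 21): V_ud = e^(−0.05)·[0.4635·6.4000 + 0.5365·0.0000] = 2.8217
Node dd (S = 11.25): V_dd = e^(−0.05)·[0.4635·0.0000 + 0.5365·0.0000] = 0.0000
Node u (S = 28): V_u = e^(−0.05)·[0.4635·17.3217 + 0.5365·2.8217] = 9.0770
Node d (S = 15): V_d = e^(−0.05)·[0.4635·2.8217 + 0.5365·0.0000] = 1.2441
Node 0 (S = 20): V_0 = e^(−0.05)·[0.4635·9.0770 + 0.5365·1.2441] = 4.6368

£4.64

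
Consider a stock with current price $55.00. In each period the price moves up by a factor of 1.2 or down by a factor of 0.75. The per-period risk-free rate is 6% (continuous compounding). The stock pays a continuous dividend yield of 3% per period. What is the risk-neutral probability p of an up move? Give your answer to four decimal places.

p = 0.6232

Per-period risk-free factor R = e^0.06 = 1.0618; dividend-adjusted growth = e^(0.06−0.03) = 1.0305.
Risk-neutral probability p = (1.0305 − 0.75)/(1.2 − 0.75) = 0.2805/0.4500 = 0.6232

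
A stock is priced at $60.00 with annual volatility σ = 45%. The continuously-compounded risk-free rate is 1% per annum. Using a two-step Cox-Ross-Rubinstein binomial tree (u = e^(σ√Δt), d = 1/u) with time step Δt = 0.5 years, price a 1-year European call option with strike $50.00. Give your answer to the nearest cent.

CRR parameters: u = e^(σ√Δt) = e^(0.45·√0.5) = 1.3746, d = 1/u = 0.7275
Per-period rate: rΔt = 0.01·0.5 = 0.005, so R = e^0.005 = 1.0050
Risk-neutral probability p = (e^0.005 − 0.7275)/(1.3746 − 0.7275) = 0.2776/0.6472 = 0.4289
Terminal stock prices: S_uu = 113.4, S_ud = 60, S_dd = 31.75
Terminal payoffs (S − K): max(63.38, 0) = 63.38, max(10, 0) = 10, max(-18.25, 0) = 0
Node u (S = 82.48): V_u = e^(−0.005)·[0.4289·63.3795 + 0.5711·10.0000] = 32.7283
Node d (S = 43.65): V_d = e^(−0.005)·[0.4289·10.0000 + 0.5711·0.0000] = 4.2672
Node 0 (S = 60): V_0 = e^(−0.005)·[0.4289·32.7283 + 0.5711·4.2672] = 16.3909

$16.39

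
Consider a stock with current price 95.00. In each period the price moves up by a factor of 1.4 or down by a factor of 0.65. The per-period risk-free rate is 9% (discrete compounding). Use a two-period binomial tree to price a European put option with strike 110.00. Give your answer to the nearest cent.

Risk-neutral probability p = (1 + 0.09 − 0.65)/(1.4 − 0.65) = 0.4400/0.7500 = 0.5867
Terminal stock prices: S_uu = 186.2, S_ud = 86.45, S_dd = 40.14
Terminal payoffs (K − S): max(-76.2, 0) = 0, max(23.55, 0) = 23.55, max(69.86, 0) = 69.86
Node u (S = 133): V_u = 1/1.09·[0.5867·0.0000 + 0.4133·23.5500] = 8.9303
Node d (S = 61.75): V_d = 1/1.09·[0.5867·23.5500 + 0.4133·69.8625] = 39.1674
Node 0 (S = 95): V_0 = 1/1.09·[0.5867·8.9303 + 0.4133·39.1674] = 19.6590

19.66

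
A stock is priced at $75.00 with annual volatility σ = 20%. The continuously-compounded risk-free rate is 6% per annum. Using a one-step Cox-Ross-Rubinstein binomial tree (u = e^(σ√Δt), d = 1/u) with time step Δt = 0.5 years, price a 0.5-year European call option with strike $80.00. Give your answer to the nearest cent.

$3.55

CRR parameters: u = e^(σ√Δt) = e^(0.2·√0.5) = 1.1519, d = 1/u = 0.8681
Per-period rate: rΔt = 0.06·0.5 = 0.03, so R = e^0.03 = 1.0305
Risk-neutral probability p = (e^0.03 − 0.8681)/(1.1519 − 0.8681) = 0.1623/0.2838 = 0.5720
Terminal stock prices: S_u = 86.39, S_d = 65.11
Terminal payoffs (S − K): max(6.393, 0) = 6.393, max(-14.89, 0) = 0
Node 0 (S = 75): V_0 = e^(−0.03)·[0.5720·6.3932 + 0.4280·0.0000] = 3.5490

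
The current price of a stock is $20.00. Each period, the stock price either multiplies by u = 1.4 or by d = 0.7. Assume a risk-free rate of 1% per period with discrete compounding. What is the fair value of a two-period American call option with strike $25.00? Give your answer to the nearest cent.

Risk-neutral probability p = (1 + 0.01 − 0.7)/(1.4 − 0.7) = 0.3100/0.7000 = 0.4429
Terminal stock prices: S_uu = 39.2, S_ud = 19.6, S_dd = 9.8
Terminal payoffs (S − K): max(14.2, 0) = 14.2, max(-5.4, 0) = 0, max(-15.2, 0) = 0
Node u (S = 28): continuation = 1/1.01·[0.4429·14.2000 + 0.5571·0.0000] = 6.2263; exercise value = 3.0000 ≤ continuation, so V_u = 6.2263
Node d (S = 14): continuation = 1/1.01·[0.4429·0.0000 + 0.5571·0.0000] = 0.0000; exercise value = 0.0000 ≤ continuation, so V_d = 0.0000
Node 0 (S = 20): continuation = 1/1.01·[0.4429·6.2263 + 0.5571·0.0000] = 2.7301; exercise value = 0.0000 ≤ continuation, so V_0 = 2.7301

$2.73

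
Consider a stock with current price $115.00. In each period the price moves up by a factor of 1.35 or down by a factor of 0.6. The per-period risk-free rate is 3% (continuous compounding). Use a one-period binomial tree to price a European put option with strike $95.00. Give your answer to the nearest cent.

Risk-neutral probability p = (e^0.03 − 0.6)/(1.35 − 0.6) = 0.4305/0.7500 = 0.5739
Terminal stock prices: S_u = 155.2, S_d = 69
Terminal payoffs (K − S): max(-60.25, 0) = 0, max(26, 0) = 26
Node 0 (S = 115): V_0 = e^(−0.03)·[0.5739·0.0000 + 0.4261·26.0000] = 10.7502

$10.75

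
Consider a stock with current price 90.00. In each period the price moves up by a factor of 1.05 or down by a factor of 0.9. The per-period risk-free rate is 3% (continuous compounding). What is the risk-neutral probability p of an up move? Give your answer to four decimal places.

p = 0.8697

Risk-neutral probability p = (e^0.03 − 0.9)/(1.05 − 0.9) = 0.1305/0.1500 = 0.8697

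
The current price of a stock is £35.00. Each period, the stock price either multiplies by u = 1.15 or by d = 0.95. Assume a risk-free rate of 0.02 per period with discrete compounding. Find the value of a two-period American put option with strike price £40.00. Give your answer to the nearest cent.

Risk-neutral probability p = (1 + 0.02 − 0.95)/(1.15 − 0.95) = 0.0700/0.2000 = 0.3500
Terminal stock prices: S_uu = 46.29, S_ud = 38.24, S_dd = 31.59
Terminal payoffs (K − S): max(-6.287, 0) = 0, max(1.763, 0) = 1.763, max(8.413, 0) = 8.413
Node u (S = 40.25): continuation = 1/1.02·[0.3500·0.0000 + 0.6500·1.7625] = 1.1232; exercise value = 0.0000 ≤ continuation, so V_u = 1.1232
Node d (S = 33.25): continuation = 1/1.02·[0.3500·1.7625 + 0.6500·8.4125] = 5.9657; exercise value = 6.7500 > continuation, so V_d = 6.7500 (exercise)
Node 0 (S = 35): continuation = 1/1.02·[0.3500·1.1232 + 0.6500·6.7500] = 4.6869; exercise value = 5.0000 > continuation, so V_0 = 5.0000 (exercise)

£5.00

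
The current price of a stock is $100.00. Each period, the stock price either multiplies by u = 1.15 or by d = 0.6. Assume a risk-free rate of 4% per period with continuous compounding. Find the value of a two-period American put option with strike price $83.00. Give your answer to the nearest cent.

$6.44

Risk-neutral probability p = (e^0.04 − 0.6)/(1.15 − 0.6) = 0.4408/0.5500 = 0.8015
Terminal stock prices: S_uu = 132.2, S_ud = 69, S_dd = 36
Terminal payoffs (K − S): max(-49.25, 0) = 0, max(14, 0) = 14, max(47, 0) = 47
Node u (S = 115): continuation = e^(−0.04)·[0.8015·0.0000 + 0.1985·14.0000] = 2.6704; exercise value = 0.0000 ≤ continuation, so V_u = 2.6704
Node d (S = 60): continuation = e^(−0.04)·[0.8015·14.0000 + 0.1985·47.0000] = 19.7455; exercise value = 23.0000 > continuation, so V_d = 23.0000 (exercise)
Node 0 (S = 100): continuation = e^(−0.04)·[0.8015·2.6704 + 0.1985·23.0000] = 6.4434; exercise value = 0.0000 ≤ continuation, so V_0 = 6.4434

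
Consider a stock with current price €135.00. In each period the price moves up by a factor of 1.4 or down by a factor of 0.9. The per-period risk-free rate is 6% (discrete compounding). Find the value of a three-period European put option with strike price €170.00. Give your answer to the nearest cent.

Risk-neutral probability p = (1 + 0.06 − 0.9)/(1.4 − 0.9) = 0.1600/0.5000 = 0.3200
Terminal stock prices: S_uuu = 370.4, S_uud = 238.1, S_udd = 153.1, S_ddd = 98.42
Terminal payoffs (K − S): max(-200.4, 0) = 0, max(-68.14, 0) = 0, max(16.91, 0) = 16.91, max(71.58, 0) = 71.58
Node uu (S = 264.6): V_uu = 1/1.06·[0.3200·0.0000 + 0.6800·0.0000] = 0.0000
Node ud (S = 170.1): V_ud = 1/1.06·[0.3200·0.0000 + 0.6800·16.9100] = 10.8479
Node dd (S = 109.4): V_dd = 1/1.06·[0.3200·16.9100 + 0.6800·71.5850] = 51.0274
Node u (S = 189): V_u = 1/1.06·[0.3200·0.0000 + 0.6800·10.8479] = 6.9590
Node d (S = 121.5): V_d = 1/1.06·[0.3200·10.8479 + 0.6800·51.0274] = 36.0094
Node 0 (S = 135): V_0 = 1/1.06·[0.3200·6.9590 + 0.6800·36.0094] = 25.2012

€25.20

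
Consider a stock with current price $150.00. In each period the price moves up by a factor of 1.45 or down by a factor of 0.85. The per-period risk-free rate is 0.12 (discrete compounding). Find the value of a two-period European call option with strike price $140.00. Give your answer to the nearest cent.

Risk-neutral probability p = (1 + 0.12 − 0.85)/(1.45 − 0.85) = 0.2700/0.6000 = 0.4500
Terminal stock prices: S_uu = 315.4, S_ud = 184.9, S_dd = 108.4
Terminal payoffs (S − K): max(175.4, 0) = 175.4, max(44.88, 0) = 44.88, max(-31.63, 0) = 0
Node u (S = 217.5): V_u = 1/1.12·[0.4500·175.3750 + 0.5500·44.8750] = 92.5000
Node d (S = 127.5): V_d = 1/1.12·[0.4500·44.8750 + 0.5500·0.0000] = 18.0301
Node 0 (S = 150): V_0 = 1/1.12·[0.4500·92.5000 + 0.5500·18.0301] = 46.0193

$46.02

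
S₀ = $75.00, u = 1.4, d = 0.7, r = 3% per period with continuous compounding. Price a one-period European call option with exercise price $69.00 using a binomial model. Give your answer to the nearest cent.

Risk-neutral probability p = (e^0.03 − 0.7)/(1.4 − 0.7) = 0.3305/0.7000 = 0.4721
Terminal stock prices: S_u = 105, S_d = 52.5
Terminal payoffs (S − K): max(36, 0) = 36, max(-16.5, 0) = 0
Node 0 (S = 75): V_0 = e^(−0.03)·[0.4721·36.0000 + 0.5279·0.0000] = 16.4925

$16.49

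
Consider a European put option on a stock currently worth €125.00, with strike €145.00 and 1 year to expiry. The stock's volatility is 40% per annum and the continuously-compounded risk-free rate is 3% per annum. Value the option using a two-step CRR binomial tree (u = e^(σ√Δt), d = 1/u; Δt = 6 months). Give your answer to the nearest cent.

CRR parameters: u = e^(σ√Δt) = e^(0.4·√0.5) = 1.3269, d = 1/u = 0.7536
Per-period rate: rΔt = 0.03·0.5 = 0.015, so R = e^0.015 = 1.0151
Risk-neutral probability p = (e^0.015 − 0.7536)/(1.3269 − 0.7536) = 0.2615/0.5733 = 0.4561
Terminal stock prices: S_uu = 220.1, S_ud = 125, S_dd = 71
Terminal payoffs (K − S): max(-75.08, 0) = 0, max(20, 0) = 20, max(74, 0) = 74
Node u (S = 165.9): V_u = e^(−0.015)·[0.4561·0.0000 + 0.5439·20.0000] = 10.7156
Node d (S = 94.2): V_d = e^(−0.015)·[0.4561·20.0000 + 0.5439·74.0037] = 48.6364
Node 0 (S = 125): V_0 = e^(−0.015)·[0.4561·10.7156 + 0.5439·48.6364] = 30.8734

€30.87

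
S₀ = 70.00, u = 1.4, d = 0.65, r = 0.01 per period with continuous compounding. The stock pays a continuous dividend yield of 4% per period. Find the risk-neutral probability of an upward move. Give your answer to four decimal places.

Per-period risk-free factor R = e^0.01 = 1.0101; dividend-adjusted growth = e^(0.01−0.04) = 0.9704.
Risk-neutral probability p = (0.9704 − 0.65)/(1.4 − 0.65) = 0.3204/0.7500 = 0.4273

p = 0.4273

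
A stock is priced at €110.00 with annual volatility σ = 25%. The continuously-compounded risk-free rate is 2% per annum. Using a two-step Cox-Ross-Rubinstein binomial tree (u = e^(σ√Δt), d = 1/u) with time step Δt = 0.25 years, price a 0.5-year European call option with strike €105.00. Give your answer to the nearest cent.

€11.05

CRR parameters: u = e^(σ√Δt) = e^(0.25·√0.25) = 1.1331, d = 1/u = 0.8825
Per-period rate: rΔt = 0.02·0.25 = 0.005, so R = e^0.005 = 1.0050
Risk-neutral probability p = (e^0.005 − 0.8825)/(1.1331 − 0.8825) = 0.1225/0.2507 = 0.4888
Terminal stock prices: S_uu = 141.2, S_ud = 110, S_dd = 85.67
Terminal payoffs (S − K): max(36.24, 0) = 36.24, max(5, 0) = 5, max(-19.33, 0) = 0
Node u (S = 124.6): V_u = e^(−0.005)·[0.4888·36.2428 + 0.5112·5.0000] = 20.1700
Node d (S = 97.07): V_d = e^(−0.005)·[0.4888·5.0000 + 0.5112·0.0000] = 2.4318
Node 0 (S = 110): V_0 = e^(−0.005)·[0.4888·20.1700 + 0.5112·2.4318] = 11.0466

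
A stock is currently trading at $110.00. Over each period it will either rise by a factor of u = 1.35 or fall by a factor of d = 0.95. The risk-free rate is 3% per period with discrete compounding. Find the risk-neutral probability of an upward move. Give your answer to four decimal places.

p = 0.2000

Risk-neutral probability p = (1 + 0.03 − 0.95)/(1.35 − 0.95) = 0.0800/0.4000 = 0.2000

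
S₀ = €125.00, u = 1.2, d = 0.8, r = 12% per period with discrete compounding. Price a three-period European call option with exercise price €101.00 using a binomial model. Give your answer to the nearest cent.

Risk-neutral probability p = (1 + 0.12 − 0.8)/(1.2 − 0.8) = 0.3200/0.4000 = 0.8000
Terminal stock prices: S_uuu = 216, S_uud = 144, S_udd = 96, S_ddd = 64
Terminal payoffs (S − K): max(115, 0) = 115, max(43, 0) = 43, max(-5, 0) = 0, max(-37, 0) = 0
Node uu (S = 180): V_uu = 1/1.12·[0.8000·115.0000 + 0.2000·43.0000] = 89.8214
Node ud (S = 120): V_ud = 1/1.12·[0.8000·43.0000 + 0.2000·0.0000] = 30.7143
Node dd (S = 80): V_dd = 1/1.12·[0.8000·0.0000 + 0.2000·0.0000] = 0.0000
Node u (S = 150): V_u = 1/1.12·[0.8000·89.8214 + 0.2000·30.7143] = 69.6429
Node d (S = 100): V_d = 1/1.12·[0.8000·30.7143 + 0.2000·0.0000] = 21.9388
Node 0 (S = 125): V_0 = 1/1.12·[0.8000·69.6429 + 0.2000·21.9388] = 53.6625

€53.66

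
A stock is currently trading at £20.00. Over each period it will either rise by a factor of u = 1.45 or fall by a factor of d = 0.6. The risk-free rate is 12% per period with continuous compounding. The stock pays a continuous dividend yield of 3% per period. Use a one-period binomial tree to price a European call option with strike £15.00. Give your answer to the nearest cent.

Per-period risk-free factor R = e^0.12 = 1.1275; dividend-adjusted growth = e^(0.12−0.03) = 1.0942.
Risk-neutral probability p = (1.0942 − 0.6)/(1.45 − 0.6) = 0.4942/0.8500 = 0.5814
Terminal stock prices: S_u = 29, S_d = 12
Terminal payoffs (S − K): max(14, 0) = 14, max(-3, 0) = 0
Node 0 (S = 20): V_0 = e^(−0.12)·[0.5814·14.0000 + 0.4186·0.0000] = 7.2189

£7.22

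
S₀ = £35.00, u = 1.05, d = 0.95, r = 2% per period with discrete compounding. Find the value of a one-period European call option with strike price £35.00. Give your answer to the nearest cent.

£1.20

Risk-neutral probability p = (1 + 0.02 − 0.95)/(1.05 − 0.95) = 0.0700/0.1000 = 0.7000
Terminal stock prices: S_u = 36.75, S_d = 33.25
Terminal payoffs (S − K): max(1.75, 0) = 1.75, max(-1.75, 0) = 0
Node 0 (S = 35): V_0 = 1/1.02·[0.7000·1.7500 + 0.3000·0.0000] = 1.2010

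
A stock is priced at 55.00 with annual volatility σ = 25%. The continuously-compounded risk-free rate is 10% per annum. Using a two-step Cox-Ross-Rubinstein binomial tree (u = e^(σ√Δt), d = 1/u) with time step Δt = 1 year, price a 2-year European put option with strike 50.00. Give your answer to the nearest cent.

1.71

CRR parameters: u = e^(σ√Δt) = e^(0.25·√1) = 1.2840, d = 1/u = 0.7788
Per-period rate: rΔt = 0.1·1 = 0.1, so R = e^0.1 = 1.1052
Risk-neutral probability p = (e^0.1 − 0.7788)/(1.2840 − 0.7788) = 0.3264/0.5052 = 0.6460
Terminal stock prices: S_uu = 90.68, S_ud = 55, S_dd = 33.36
Terminal payoffs (K − S): max(-40.68, 0) = 0, max(-5, 0) = 0, max(16.64, 0) = 16.64
Node u (S = 70.62): V_u = e^(−0.1)·[0.6460·0.0000 + 0.3540·0.0000] = 0.0000
Node d (S = 42.83): V_d = e^(−0.1)·[0.6460·0.0000 + 0.3540·16.6408] = 5.3304
Node 0 (S = 55): V_0 = e^(−0.1)·[0.6460·0.0000 + 0.3540·5.3304] = 1.7074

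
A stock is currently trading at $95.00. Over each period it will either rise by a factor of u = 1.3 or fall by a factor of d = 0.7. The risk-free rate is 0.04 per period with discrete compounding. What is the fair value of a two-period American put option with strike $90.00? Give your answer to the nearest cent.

Risk-neutral probability p = (1 + 0.04 − 0.7)/(1.3 − 0.7) = 0.3400/0.6000 = 0.5667
Terminal stock prices: S_uu = 160.6, S_ud = 86.45, S_dd = 46.55
Terminal payoffs (K − S): max(-70.55, 0) = 0, max(3.55, 0) = 3.55, max(43.45, 0) = 43.45
Node u (S = 123.5): continuation = 1/1.04·[0.5667·0.0000 + 0.4333·3.5500] = 1.4792; exercise value = 0.0000 ≤ continuation, so V_u = 1.4792
Node d (S = 66.5): continuation = 1/1.04·[0.5667·3.5500 + 0.4333·43.4500] = 20.0385; exercise value = 23.5000 > continuation, so V_d = 23.5000 (exercise)
Node 0 (S = 95): continuation = 1/1.04·[0.5667·1.4792 + 0.4333·23.5000] = 10.5976; exercise value = 0.0000 ≤ continuation, so V_0 = 10.5976

$10.60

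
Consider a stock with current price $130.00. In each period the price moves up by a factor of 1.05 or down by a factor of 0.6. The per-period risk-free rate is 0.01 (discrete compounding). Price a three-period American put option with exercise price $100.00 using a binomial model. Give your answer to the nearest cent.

$4.38

Risk-neutral probability p = (1 + 0.01 − 0.6)/(1.05 − 0.6) = 0.4100/0.4500 = 0.9111
Terminal stock prices: S_uuu = 150.5, S_uud = 86, S_udd = 49.14, S_ddd = 28.08
Terminal payoffs (K − S): max(-50.49, 0) = 0, max(14, 0) = 14, max(50.86, 0) = 50.86, max(71.92, 0) = 71.92
Node uu (S = 143.3): continuation = 1/1.01·[0.9111·0.0000 + 0.0889·14.0050] = 1.2326; exercise value = 0.0000 ≤ continuation, so V_uu = 1.2326
Node ud (S = 81.9): continuation = 1/1.01·[0.9111·14.0050 + 0.0889·50.8600] = 17.1099; exercise value = 18.1000 > continuation, so V_ud = 18.1000 (exercise)
Node dd (S = 46.8): continuation = 1/1.01·[0.9111·50.8600 + 0.0889·71.9200] = 52.2099; exercise value = 53.2000 > continuation, so V_dd = 53.2000 (exercise)
Node u (S = 136.5): continuation = 1/1.01·[0.9111·1.2326 + 0.0889·18.1000] = 2.7048; exercise value = 0.0000 ≤ continuation, so V_u = 2.7048
Node d (S = 78): continuation = 1/1.01·[0.9111·18.1000 + 0.0889·53.2000] = 21.0099; exercise value = 22.0000 > continuation, so V_d = 22.0000 (exercise)
Node 0 (S = 130): continuation = 1/1.01·[0.9111·2.7048 + 0.0889·22.0000] = 4.3762; exercise value = 0.0000 ≤ continuation, so V_0 = 4.3762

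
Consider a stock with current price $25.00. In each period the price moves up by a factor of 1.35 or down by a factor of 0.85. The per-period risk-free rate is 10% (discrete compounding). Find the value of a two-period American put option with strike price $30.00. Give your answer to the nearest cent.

Risk-neutral probability p = (1 + 0.1 − 0.85)/(1.35 − 0.85) = 0.2500/0.5000 = 0.5000
Terminal stock prices: S_uu = 45.56, S_ud = 28.69, S_dd = 18.06
Terminal payoffs (K − S): max(-15.56, 0) = 0, max(1.312, 0) = 1.312, max(11.94, 0) = 11.94
Node u (S = 33.75): continuation = 1/1.1·[0.5000·0.0000 + 0.5000·1.3125] = 0.5966; exercise value = 0.0000 ≤ continuation, so V_u = 0.5966
Node d (S = 21.25): continuation = 1/1.1·[0.5000·1.3125 + 0.5000·11.9375] = 6.0227; exercise value = 8.7500 > continuation, so V_d = 8.7500 (exercise)
Node 0 (S = 25): continuation = 1/1.1·[0.5000·0.5966 + 0.5000·8.7500] = 4.2485; exercise value = 5.0000 > continuation, so V_0 = 5.0000 (exercise)

$5.00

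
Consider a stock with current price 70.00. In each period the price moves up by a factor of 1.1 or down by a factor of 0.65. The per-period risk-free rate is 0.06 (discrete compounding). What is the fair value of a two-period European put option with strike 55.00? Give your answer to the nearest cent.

0.89

Risk-neutral probability p = (1 + 0.06 − 0.65)/(1.1 − 0.65) = 0.4100/0.4500 = 0.9111
Terminal stock prices: S_uu = 84.7, S_ud = 50.05, S_dd = 29.58
Terminal payoffs (K − S): max(-29.7, 0) = 0, max(4.95, 0) = 4.95, max(25.42, 0) = 25.42
Node u (S = 77): V_u = 1/1.06·[0.9111·0.0000 + 0.0889·4.9500] = 0.4151
Node d (S = 45.5): V_d = 1/1.06·[0.9111·4.9500 + 0.0889·25.4250] = 6.3868
Node 0 (S = 70): V_0 = 1/1.06·[0.9111·0.4151 + 0.0889·6.3868] = 0.8924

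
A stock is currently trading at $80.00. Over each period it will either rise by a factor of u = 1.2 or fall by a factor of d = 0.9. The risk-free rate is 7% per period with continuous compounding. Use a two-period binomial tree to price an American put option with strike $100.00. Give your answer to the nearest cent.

Risk-neutral probability p = (e^0.07 − 0.9)/(1.2 − 0.9) = 0.1725/0.3000 = 0.5750
Terminal stock prices: S_uu = 115.2, S_ud = 86.4, S_dd = 64.8
Terminal payoffs (K − S): max(-15.2, 0) = 0, max(13.6, 0) = 13.6, max(35.2, 0) = 35.2
Node u (S = 96): continuation = e^(−0.07)·[0.5750·0.0000 + 0.4250·13.6000] = 5.3889; exercise value = 4.0000 ≤ continuation, so V_u = 5.3889
Node d (S = 72): continuation = e^(−0.07)·[0.5750·13.6000 + 0.4250·35.2000] = 21.2394; exercise value = 28.0000 > continuation, so V_d = 28.0000 (exercise)
Node 0 (S = 80): continuation = e^(−0.07)·[0.5750·5.3889 + 0.4250·28.0000] = 13.9840; exercise value = 20.0000 > continuation, so V_0 = 20.0000 (exercise)

$20.00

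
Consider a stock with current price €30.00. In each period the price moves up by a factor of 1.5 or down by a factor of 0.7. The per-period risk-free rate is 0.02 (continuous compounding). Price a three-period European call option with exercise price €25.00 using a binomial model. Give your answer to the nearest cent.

€10.64

Risk-neutral probability p = (e^0.02 − 0.7)/(1.5 − 0.7) = 0.3202/0.8000 = 0.4003
Terminal stock prices: S_uuu = 101.2, S_uud = 47.25, S_udd = 22.05, S_ddd = 10.29
Terminal payoffs (S − K): max(76.25, 0) = 76.25, max(22.25, 0) = 22.25, max(-2.95, 0) = 0, max(-14.71, 0) = 0
Node uu (S = 67.5): V_uu = e^(−0.02)·[0.4003·76.2500 + 0.5997·22.2500] = 42.9950
Node ud (S = 31.5): V_ud = e^(−0.02)·[0.4003·22.2500 + 0.5997·0.0000] = 8.7293
Node dd (S = 14.7): V_dd = e^(−0.02)·[0.4003·0.0000 + 0.5997·0.0000] = 0.0000
Node u (S = 45): V_u = e^(−0.02)·[0.4003·42.9950 + 0.5997·8.7293] = 21.9998
Node d (S = 21): V_d = e^(−0.02)·[0.4003·8.7293 + 0.5997·0.0000] = 3.4247
Node 0 (S = 30): V_0 = e^(−0.02)·[0.4003·21.9998 + 0.5997·3.4247] = 10.6444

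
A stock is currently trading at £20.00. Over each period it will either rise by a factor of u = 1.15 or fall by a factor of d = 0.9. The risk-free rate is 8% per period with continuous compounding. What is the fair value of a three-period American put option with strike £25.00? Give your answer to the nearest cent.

Risk-neutral probability p = (e^0.08 − 0.9)/(1.15 − 0.9) = 0.1833/0.2500 = 0.7331
Terminal stock prices: S_uuu = 30.42, S_uud = 23.8, S_udd = 18.63, S_ddd = 14.58
Terminal payoffs (K − S): max(-5.417, 0) = 0, max(1.195, 0) = 1.195, max(6.37, 0) = 6.37, max(10.42, 0) = 10.42
Node uu (S = 26.45): continuation = e^(−0.08)·[0.7331·0.0000 + 0.2669·1.1950] = 0.2944; exercise value = 0.0000 ≤ continuation, so V_uu = 0.2944
Node ud (S = 20.7): continuation = e^(−0.08)·[0.7331·1.1950 + 0.2669·6.3700] = 2.3779; exercise value = 4.3000 > continuation, so V_ud = 4.3000 (exercise)
Node dd (S = 16.2): continuation = e^(−0.08)·[0.7331·6.3700 + 0.2669·10.4200] = 6.8779; exercise value = 8.8000 > continuation, so V_dd = 8.8000 (exercise)
Node u (S = 23): continuation = e^(−0.08)·[0.7331·0.2944 + 0.2669·4.3000] = 1.2585; exercise value = 2.0000 > continuation, so V_u = 2.0000 (exercise)
Node d (S = 18): continuation = e^(−0.08)·[0.7331·4.3000 + 0.2669·8.8000] = 5.0779; exercise value = 7.0000 > continuation, so V_d = 7.0000 (exercise)
Node 0 (S = 20): continuation = e^(−0.08)·[0.7331·2.0000 + 0.2669·7.0000] = 3.0779; exercise value = 5.0000 > continuation, so V_0 = 5.0000 (exercise)

£5.00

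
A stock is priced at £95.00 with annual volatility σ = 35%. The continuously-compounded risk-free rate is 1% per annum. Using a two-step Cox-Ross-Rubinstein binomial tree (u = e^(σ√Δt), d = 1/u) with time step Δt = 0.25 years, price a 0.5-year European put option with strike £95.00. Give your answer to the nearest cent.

£8.04

CRR parameters: u = e^(σ√Δt) = e^(0.35·√0.25) = 1.1912, d = 1/u = 0.8395
Per-period rate: rΔt = 0.01·0.25 = 0.0025, so R = e^0.0025 = 1.0025
Risk-neutral probability p = (e^0.0025 − 0.8395)/(1.1912 − 0.8395) = 0.1630/0.3518 = 0.4635
Terminal stock prices: S_uu = 134.8, S_ud = 95, S_dd = 66.95
Terminal payoffs (K − S): max(-39.81, 0) = 0, max(0, 0) = 0, max(28.05, 0) = 28.05
Node u (S = 113.2): V_u = e^(−0.0025)·[0.4635·0.0000 + 0.5365·0.0000] = 0.0000
Node d (S = 79.75): V_d = e^(−0.0025)·[0.4635·0.0000 + 0.5365·28.0546] = 15.0144
Node 0 (S = 95): V_0 = e^(−0.0025)·[0.4635·0.0000 + 0.5365·15.0144] = 8.0355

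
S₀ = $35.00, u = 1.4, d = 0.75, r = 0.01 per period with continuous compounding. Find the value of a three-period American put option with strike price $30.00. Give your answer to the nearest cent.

Risk-neutral probability p = (e^0.01 − 0.75)/(1.4 − 0.75) = 0.2601/0.6500 = 0.4001
Terminal stock prices: S_uuu = 96.04, S_uud = 51.45, S_udd = 27.56, S_ddd = 14.77
Terminal payoffs (K − S): max(-66.04, 0) = 0, max(-21.45, 0) = 0, max(2.438, 0) = 2.438, max(15.23, 0) = 15.23
Node uu (S = 68.6): continuation = e^(−0.01)·[0.4001·0.0000 + 0.5999·0.0000] = 0.0000; exercise value = 0.0000 ≤ continuation, so V_uu = 0.0000
Node ud (S = 36.75): continuation = e^(−0.01)·[0.4001·0.0000 + 0.5999·2.4375] = 1.4478; exercise value = 0.0000 ≤ continuation, so V_ud = 1.4478
Node dd (S = 19.69): continuation = e^(−0.01)·[0.4001·2.4375 + 0.5999·15.2344] = 10.0140; exercise value = 10.3125 > continuation, so V_dd = 10.3125 (exercise)
Node u (S = 49): continuation = e^(−0.01)·[0.4001·0.0000 + 0.5999·1.4478] = 0.8599; exercise value = 0.0000 ≤ continuation, so V_u = 0.8599
Node d (S = 26.25): continuation = e^(−0.01)·[0.4001·1.4478 + 0.5999·10.3125] = 6.6986; exercise value = 3.7500 ≤ continuation, so V_d = 6.6986
Node 0 (S = 35): continuation = e^(−0.01)·[0.4001·0.8599 + 0.5999·6.6986] = 4.3193; exercise value = 0.0000 ≤ continuation, so V_0 = 4.3193

$4.32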